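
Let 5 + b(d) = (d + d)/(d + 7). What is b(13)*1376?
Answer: -25456/5 ≈ -5091.2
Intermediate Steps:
b(d) = -5 + 2*d/(7 + d) (b(d) = -5 + (d + d)/(d + 7) = -5 + (2*d)/(7 + d) = -5 + 2*d/(7 + d))
b(13)*1376 = ((-35 - 3*13)/(7 + 13))*1376 = ((-35 - 39)/20)*1376 = ((1/20)*(-74))*1376 = -37/10*1376 = -25456/5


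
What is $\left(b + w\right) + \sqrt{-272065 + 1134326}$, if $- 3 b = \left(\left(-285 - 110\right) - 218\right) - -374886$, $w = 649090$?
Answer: $\frac{1572997}{3} + \sqrt{862261} \approx 5.2526 \cdot 10^{5}$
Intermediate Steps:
$b = - \frac{374273}{3}$ ($b = - \frac{\left(\left(-285 - 110\right) - 218\right) - -374886}{3} = - \frac{\left(-395 - 218\right) + 374886}{3} = - \frac{-613 + 374886}{3} = \left(- \frac{1}{3}\right) 374273 = - \frac{374273}{3} \approx -1.2476 \cdot 10^{5}$)
$\left(b + w\right) + \sqrt{-272065 + 1134326} = \left(- \frac{374273}{3} + 649090\right) + \sqrt{-272065 + 1134326} = \frac{1572997}{3} + \sqrt{862261}$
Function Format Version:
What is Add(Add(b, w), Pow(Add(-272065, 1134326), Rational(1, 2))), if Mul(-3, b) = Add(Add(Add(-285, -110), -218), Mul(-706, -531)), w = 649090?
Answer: Add(Rational(1572997, 3), Pow(862261, Rational(1, 2))) ≈ 5.2526e+5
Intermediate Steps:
b = Rational(-374273, 3) (b = Mul(Rational(-1, 3), Add(Add(Add(-285, -110), -218), Mul(-706, -531))) = Mul(Rational(-1, 3), Add(Add(-395, -218), 374886)) = Mul(Rational(-1, 3), Add(-613, 374886)) = Mul(Rational(-1, 3), 374273) = Rational(-374273, 3) ≈ -1.2476e+5)
Add(Add(b, w), Pow(Add(-272065, 1134326), Rational(1, 2))) = Add(Add(Rational(-374273, 3), 649090), Pow(Add(-272065, 1134326), Rational(1, 2))) = Add(Rational(1572997, 3), Pow(862261, Rational(1, 2)))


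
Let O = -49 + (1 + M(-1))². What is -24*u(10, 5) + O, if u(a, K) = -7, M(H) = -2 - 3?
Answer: 135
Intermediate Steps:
M(H) = -5
O = -33 (O = -49 + (1 - 5)² = -49 + (-4)² = -49 + 16 = -33)
-24*u(10, 5) + O = -24*(-7) - 33 = 168 - 33 = 135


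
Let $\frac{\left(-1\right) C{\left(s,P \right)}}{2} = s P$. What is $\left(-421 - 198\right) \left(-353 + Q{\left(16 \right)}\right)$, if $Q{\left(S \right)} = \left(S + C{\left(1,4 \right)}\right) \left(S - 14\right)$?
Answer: $208603$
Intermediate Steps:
$C{\left(s,P \right)} = - 2 P s$ ($C{\left(s,P \right)} = - 2 s P = - 2 P s$)
$Q{\left(S \right)} = \left(-14 + S\right) \left(-8 + S\right)$ ($Q{\left(S \right)} = \left(S - 8 \cdot 1\right) \left(S - 14\right) = \left(S - 8\right) \left(-14 + S\right) = \left(-8 + S\right) \left(-14 + S\right) = \left(-14 + S\right) \left(-8 + S\right)$)
$\left(-421 - 198\right) \left(-353 + Q{\left(16 \right)}\right) = \left(-421 - 198\right) \left(-353 + \left(112 + 16^{2} - 352\right)\right) = - 619 \left(-353 + \left(112 + 256 - 352\right)\right) = - 619 \left(-353 + 16\right) = \left(-619\right) \left(-337\right) = 208603$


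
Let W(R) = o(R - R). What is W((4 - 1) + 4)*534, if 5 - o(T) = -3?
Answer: 4272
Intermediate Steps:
o(T) = 8 (o(T) = 5 - 1*(-3) = 5 + 3 = 8)
W(R) = 8
W((4 - 1) + 4)*534 = 8*534 = 4272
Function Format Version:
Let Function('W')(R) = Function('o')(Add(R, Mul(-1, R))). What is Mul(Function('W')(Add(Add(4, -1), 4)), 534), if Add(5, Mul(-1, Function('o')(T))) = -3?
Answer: 4272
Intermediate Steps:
Function('o')(T) = 8 (Function('o')(T) = Add(5, Mul(-1, -3)) = Add(5, 3) = 8)
Function('W')(R) = 8
Mul(Function('W')(Add(Add(4, -1), 4)), 534) = Mul(8, 534) = 4272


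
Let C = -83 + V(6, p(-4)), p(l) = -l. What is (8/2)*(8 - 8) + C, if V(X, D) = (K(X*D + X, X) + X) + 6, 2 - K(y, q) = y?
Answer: -99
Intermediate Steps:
K(y, q) = 2 - y
V(X, D) = 8 - D*X (V(X, D) = ((2 - (X*D + X)) + X) + 6 = ((2 - (D*X + X)) + X) + 6 = ((2 - (X + D*X)) + X) + 6 = ((2 + (-X - D*X)) + X) + 6 = ((2 - X - D*X) + X) + 6 = (2 - D*X) + 6 = 8 - D*X)
C = -99 (C = -83 + (8 - 1*(-1*(-4))*6) = -83 + (8 - 1*4*6) = -83 + (8 - 24) = -83 - 16 = -99)
(8/2)*(8 - 8) + C = (8/2)*(8 - 8) - 99 = (8*(½))*0 - 99 = 4*0 - 99 = 0 - 99 = -99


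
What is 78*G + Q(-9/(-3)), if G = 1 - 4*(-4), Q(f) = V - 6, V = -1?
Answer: 1319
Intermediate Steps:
Q(f) = -7 (Q(f) = -1 - 6 = -7)
G = 17 (G = 1 + 16 = 17)
78*G + Q(-9/(-3)) = 78*17 - 7 = 1326 - 7 = 1319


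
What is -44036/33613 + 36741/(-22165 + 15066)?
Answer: -1547586797/238618687 ≈ -6.4856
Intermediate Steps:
-44036/33613 + 36741/(-22165 + 15066) = -44036*1/33613 + 36741/(-7099) = -44036/33613 + 36741*(-1/7099) = -44036/33613 - 36741/7099 = -1547586797/238618687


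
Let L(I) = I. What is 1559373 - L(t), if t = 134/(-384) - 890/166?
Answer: 24850259129/15936 ≈ 1.5594e+6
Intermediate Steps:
t = -91001/15936 (t = 134*(-1/384) - 890*1/166 = -67/192 - 445/83 = -91001/15936 ≈ -5.7104)
1559373 - L(t) = 1559373 - 1*(-91001/15936) = 1559373 + 91001/15936 = 24850259129/15936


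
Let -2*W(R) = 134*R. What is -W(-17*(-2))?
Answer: 2278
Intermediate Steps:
W(R) = -67*R
-W(-17*(-2)) = -(-67)*(-17*(-2)) = -(-67)*34 = -1*(-2278) = 2278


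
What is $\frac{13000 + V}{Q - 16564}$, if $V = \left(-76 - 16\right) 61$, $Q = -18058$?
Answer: $- \frac{3694}{17311} \approx -0.21339$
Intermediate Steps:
$V = -5612$ ($V = \left(-92\right) 61 = -5612$)
$\frac{13000 + V}{Q - 16564} = \frac{13000 - 5612}{-18058 - 16564} = \frac{7388}{-34622} = 7388 \left(- \frac{1}{34622}\right) = - \frac{3694}{17311}$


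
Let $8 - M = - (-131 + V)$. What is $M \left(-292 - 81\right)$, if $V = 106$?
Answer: $6341$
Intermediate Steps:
$M = -17$ ($M = 8 - - (-131 + 106) = 8 - \left(-1\right) \left(-25\right) = 8 - 25 = -17$)
$M \left(-292 - 81\right) = - 17 \left(-292 - 81\right) = \left(-17\right) \left(-373\right) = 6341$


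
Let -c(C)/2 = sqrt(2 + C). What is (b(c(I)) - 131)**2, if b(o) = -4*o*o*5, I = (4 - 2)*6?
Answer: 1565001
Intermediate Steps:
I = 12 (I = 2*6 = 12)
c(C) = -2*sqrt(2 + C)
b(o) = -20*o**2 (b(o) = -4*o**2*5 = -20*o**2)
(b(c(I)) - 131)**2 = (-20*(-2*sqrt(2 + 12))**2 - 131)**2 = (-20*(-2*sqrt(14))**2 - 131)**2 = (-20*56 - 131)**2 = (-1120 - 131)**2 = (-1251)**2 = 1565001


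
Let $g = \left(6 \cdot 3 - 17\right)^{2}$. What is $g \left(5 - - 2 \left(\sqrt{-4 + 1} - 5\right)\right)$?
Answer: $-5 + 2 i \sqrt{3} \approx -5.0 + 3.4641 i$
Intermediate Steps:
$g = 1$ ($g = \left(18 - 17\right)^{2} = 1^{2} = 1$)
$g \left(5 - - 2 \left(\sqrt{-4 + 1} - 5\right)\right) = 1 \left(5 - - 2 \left(\sqrt{-4 + 1} - 5\right)\right) = 1 \left(5 - - 2 \left(\sqrt{-3} - 5\right)\right) = 1 \left(5 - - 2 \left(i \sqrt{3} - 5\right)\right) = 1 \left(5 - - 2 \left(-5 + i \sqrt{3}\right)\right) = 1 \left(5 - \left(10 - 2 i \sqrt{3}\right)\right) = 1 \left(-5 + 2 i \sqrt{3}\right) = -5 + 2 i \sqrt{3}$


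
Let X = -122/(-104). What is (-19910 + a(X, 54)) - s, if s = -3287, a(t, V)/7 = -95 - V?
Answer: -17666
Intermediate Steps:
X = 61/52 (X = -122*(-1/104) = 61/52 ≈ 1.1731)
a(t, V) = -665 - 7*V (a(t, V) = 7*(-95 - V) = -665 - 7*V)
(-19910 + a(X, 54)) - s = (-19910 + (-665 - 7*54)) - 1*(-3287) = (-19910 + (-665 - 378)) + 3287 = (-19910 - 1043) + 3287 = -20953 + 3287 = -17666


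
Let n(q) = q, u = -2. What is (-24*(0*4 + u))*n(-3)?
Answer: -144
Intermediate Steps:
(-24*(0*4 + u))*n(-3) = -24*(0*4 - 2)*(-3) = -24*(0 - 2)*(-3) = -24*(-2)*(-3) = 48*(-3) = -144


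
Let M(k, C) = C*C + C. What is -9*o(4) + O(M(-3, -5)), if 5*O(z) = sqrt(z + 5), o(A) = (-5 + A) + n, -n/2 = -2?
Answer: -26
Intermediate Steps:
n = 4 (n = -2*(-2) = 4)
M(k, C) = C + C**2 (M(k, C) = C**2 + C = C + C**2)
o(A) = -1 + A (o(A) = (-5 + A) + 4 = -1 + A)
O(z) = sqrt(5 + z)/5 (O(z) = sqrt(z + 5)/5 = sqrt(5 + z)/5)
-9*o(4) + O(M(-3, -5)) = -9*(-1 + 4) + sqrt(5 - 5*(1 - 5))/5 = -9*3 + sqrt(5 - 5*(-4))/5 = -27 + sqrt(5 + 20)/5 = -27 + sqrt(25)/5 = -27 + (1/5)*5 = -27 + 1 = -26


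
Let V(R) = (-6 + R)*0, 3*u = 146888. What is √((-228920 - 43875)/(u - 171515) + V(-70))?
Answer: √300884973945/367657 ≈ 1.4920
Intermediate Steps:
u = 146888/3 (u = (⅓)*146888 = 146888/3 ≈ 48963.)
V(R) = 0
√((-228920 - 43875)/(u - 171515) + V(-70)) = √((-228920 - 43875)/(146888/3 - 171515) + 0) = √(-272795/(-367657/3) + 0) = √(-272795*(-3/367657) + 0) = √(818385/367657 + 0) = √(818385/367657) = √300884973945/367657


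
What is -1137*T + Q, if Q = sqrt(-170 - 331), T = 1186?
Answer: -1348482 + I*sqrt(501) ≈ -1.3485e+6 + 22.383*I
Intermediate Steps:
Q = I*sqrt(501) (Q = sqrt(-501) = I*sqrt(501) ≈ 22.383*I)
-1137*T + Q = -1137*1186 + I*sqrt(501) = -1348482 + I*sqrt(501)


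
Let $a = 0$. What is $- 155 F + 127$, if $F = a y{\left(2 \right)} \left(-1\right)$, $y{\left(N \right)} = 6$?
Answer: $127$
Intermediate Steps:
$F = 0$ ($F = 0 \cdot 6 \left(-1\right) = 0 \left(-1\right) = 0$)
$- 155 F + 127 = \left(-155\right) 0 + 127 = 0 + 127 = 127$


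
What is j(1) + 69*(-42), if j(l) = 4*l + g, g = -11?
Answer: -2905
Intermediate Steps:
j(l) = -11 + 4*l (j(l) = 4*l - 11 = -11 + 4*l)
j(1) + 69*(-42) = (-11 + 4*1) + 69*(-42) = (-11 + 4) - 2898 = -7 - 2898 = -2905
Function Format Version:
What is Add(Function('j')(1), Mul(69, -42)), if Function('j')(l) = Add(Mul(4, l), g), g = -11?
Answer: -2905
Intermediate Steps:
Function('j')(l) = Add(-11, Mul(4, l)) (Function('j')(l) = Add(Mul(4, l), -11) = Add(-11, Mul(4, l)))
Add(Function('j')(1), Mul(69, -42)) = Add(Add(-11, Mul(4, 1)), Mul(69, -42)) = Add(Add(-11, 4), -2898) = Add(-7, -2898) = -2905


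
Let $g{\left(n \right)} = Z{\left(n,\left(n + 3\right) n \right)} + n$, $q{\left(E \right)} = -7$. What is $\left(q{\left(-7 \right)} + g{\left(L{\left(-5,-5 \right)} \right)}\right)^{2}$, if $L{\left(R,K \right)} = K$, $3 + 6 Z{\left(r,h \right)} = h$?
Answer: $\frac{4225}{36} \approx 117.36$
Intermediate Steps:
$Z{\left(r,h \right)} = - \frac{1}{2} + \frac{h}{6}$
$g{\left(n \right)} = - \frac{1}{2} + n + \frac{n \left(3 + n\right)}{6}$ ($g{\left(n \right)} = \left(- \frac{1}{2} + \frac{\left(n + 3\right) n}{6}\right) + n = \left(- \frac{1}{2} + \frac{\left(3 + n\right) n}{6}\right) + n = \left(- \frac{1}{2} + \frac{n \left(3 + n\right)}{6}\right) + n = - \frac{1}{2} + n + \frac{n \left(3 + n\right)}{6}$)
$\left(q{\left(-7 \right)} + g{\left(L{\left(-5,-5 \right)} \right)}\right)^{2} = \left(-7 + \left(- \frac{1}{2} + \frac{\left(-5\right)^{2}}{6} + \frac{3}{2} \left(-5\right)\right)\right)^{2} = \left(-7 - \frac{23}{6}\right)^{2} = \left(- \frac{65}{6}\right)^{2} = \frac{4225}{36}$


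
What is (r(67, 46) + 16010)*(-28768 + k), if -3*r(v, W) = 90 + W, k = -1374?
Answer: -1443620948/3 ≈ -4.8121e+8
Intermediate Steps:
r(v, W) = -30 - W/3 (r(v, W) = -(90 + W)/3 = -30 - W/3)
(r(67, 46) + 16010)*(-28768 + k) = ((-30 - ⅓*46) + 16010)*(-28768 - 1374) = ((-30 - 46/3) + 16010)*(-30142) = (-136/3 + 16010)*(-30142) = (47894/3)*(-30142) = -1443620948/3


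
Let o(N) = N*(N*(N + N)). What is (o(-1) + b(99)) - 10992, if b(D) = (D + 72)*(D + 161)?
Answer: 33466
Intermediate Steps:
o(N) = 2*N³ (o(N) = N*(N*(2*N)) = N*(2*N²) = 2*N³)
b(D) = (72 + D)*(161 + D)
(o(-1) + b(99)) - 10992 = (2*(-1)³ + (11592 + 99² + 233*99)) - 10992 = (2*(-1) + (11592 + 9801 + 23067)) - 10992 = (-2 + 44460) - 10992 = 44458 - 10992 = 33466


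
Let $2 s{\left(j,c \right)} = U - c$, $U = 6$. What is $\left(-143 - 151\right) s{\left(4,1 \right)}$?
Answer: $-735$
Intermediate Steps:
$s{\left(j,c \right)} = 3 - \frac{c}{2}$ ($s{\left(j,c \right)} = \frac{6 - c}{2} = 3 - \frac{c}{2}$)
$\left(-143 - 151\right) s{\left(4,1 \right)} = \left(-143 - 151\right) \left(3 - \frac{1}{2}\right) = - 294 \left(3 - \frac{1}{2}\right) = \left(-294\right) \frac{5}{2} = -735$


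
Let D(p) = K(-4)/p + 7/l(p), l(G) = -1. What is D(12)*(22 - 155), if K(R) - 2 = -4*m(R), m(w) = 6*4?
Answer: 11837/6 ≈ 1972.8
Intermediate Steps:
m(w) = 24
K(R) = -94 (K(R) = 2 - 4*24 = 2 - 96 = -94)
D(p) = -7 - 94/p (D(p) = -94/p + 7/(-1) = -94/p + 7*(-1) = -94/p - 7 = -7 - 94/p)
D(12)*(22 - 155) = (-7 - 94/12)*(22 - 155) = (-7 - 94*1/12)*(-133) = (-7 - 47/6)*(-133) = -89/6*(-133) = 11837/6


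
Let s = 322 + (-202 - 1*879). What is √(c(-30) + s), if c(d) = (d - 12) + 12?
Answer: I*√789 ≈ 28.089*I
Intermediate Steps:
s = -759 (s = 322 + (-202 - 879) = 322 - 1081 = -759)
c(d) = d (c(d) = (-12 + d) + 12 = d)
√(c(-30) + s) = √(-30 - 759) = √(-789) = I*√789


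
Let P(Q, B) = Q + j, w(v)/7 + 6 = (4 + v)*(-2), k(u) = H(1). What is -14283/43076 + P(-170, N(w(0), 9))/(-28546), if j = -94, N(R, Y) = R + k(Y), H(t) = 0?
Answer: -198175227/614823748 ≈ -0.32233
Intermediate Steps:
k(u) = 0
w(v) = -98 - 14*v (w(v) = -42 + 7*((4 + v)*(-2)) = -42 + 7*(-8 - 2*v) = -42 + (-56 - 14*v) = -98 - 14*v)
N(R, Y) = R (N(R, Y) = R + 0 = R)
P(Q, B) = -94 + Q (P(Q, B) = Q - 94 = -94 + Q)
-14283/43076 + P(-170, N(w(0), 9))/(-28546) = -14283/43076 + (-94 - 170)/(-28546) = -14283*1/43076 - 264*(-1/28546) = -14283/43076 + 132/14273 = -198175227/614823748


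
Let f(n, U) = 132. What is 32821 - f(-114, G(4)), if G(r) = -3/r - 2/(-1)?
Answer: 32689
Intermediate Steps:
G(r) = 2 - 3/r (G(r) = -3/r - 2*(-1) = -3/r + 2 = 2 - 3/r)
32821 - f(-114, G(4)) = 32821 - 1*132 = 32821 - 132 = 32689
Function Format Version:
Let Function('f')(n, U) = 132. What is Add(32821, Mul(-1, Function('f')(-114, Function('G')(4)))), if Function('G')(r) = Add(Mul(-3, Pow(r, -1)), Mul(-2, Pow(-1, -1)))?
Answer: 32689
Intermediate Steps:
Function('G')(r) = Add(2, Mul(-3, Pow(r, -1))) (Function('G')(r) = Add(Mul(-3, Pow(r, -1)), Mul(-2, -1)) = Add(Mul(-3, Pow(r, -1)), 2) = Add(2, Mul(-3, Pow(r, -1))))
Add(32821, Mul(-1, Function('f')(-114, Function('G')(4)))) = Add(32821, Mul(-1, 132)) = Add(32821, -132) = 32689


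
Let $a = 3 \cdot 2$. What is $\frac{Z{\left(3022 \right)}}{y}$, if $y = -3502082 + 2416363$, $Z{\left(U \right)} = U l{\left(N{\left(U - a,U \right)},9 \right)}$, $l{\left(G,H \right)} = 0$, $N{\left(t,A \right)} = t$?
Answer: $0$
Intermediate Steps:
$a = 6$
$Z{\left(U \right)} = 0$ ($Z{\left(U \right)} = U 0 = 0$)
$y = -1085719$
$\frac{Z{\left(3022 \right)}}{y} = \frac{0}{-1085719} = 0 \left(- \frac{1}{1085719}\right) = 0$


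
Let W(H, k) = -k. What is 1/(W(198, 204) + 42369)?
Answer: 1/42165 ≈ 2.3716e-5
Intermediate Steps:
1/(W(198, 204) + 42369) = 1/(-1*204 + 42369) = 1/(-204 + 42369) = 1/42165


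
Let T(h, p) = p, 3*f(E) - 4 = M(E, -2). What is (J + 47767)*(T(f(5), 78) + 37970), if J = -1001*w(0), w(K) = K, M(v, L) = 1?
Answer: 1817438816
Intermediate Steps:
f(E) = 5/3 (f(E) = 4/3 + (1/3)*1 = 4/3 + 1/3 = 5/3)
J = 0 (J = -1001*0 = 0)
(J + 47767)*(T(f(5), 78) + 37970) = (0 + 47767)*(78 + 37970) = 47767*38048 = 1817438816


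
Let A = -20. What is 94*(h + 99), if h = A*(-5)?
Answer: 18706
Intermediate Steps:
h = 100 (h = -20*(-5) = 100)
94*(h + 99) = 94*(100 + 99) = 94*199 = 18706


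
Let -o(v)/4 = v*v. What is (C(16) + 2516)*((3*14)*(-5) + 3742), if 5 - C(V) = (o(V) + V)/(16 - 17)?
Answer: 5343916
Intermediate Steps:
o(v) = -4*v² (o(v) = -4*v*v = -4*v²)
C(V) = 5 + V - 4*V² (C(V) = 5 - (-4*V² + V)/(16 - 17) = 5 - (V - 4*V²)/(-1) = 5 - (V - 4*V²)*(-1) = 5 - (-V + 4*V²) = 5 + (V - 4*V²) = 5 + V - 4*V²)
(C(16) + 2516)*((3*14)*(-5) + 3742) = ((5 + 16 - 4*16²) + 2516)*((3*14)*(-5) + 3742) = ((5 + 16 - 4*256) + 2516)*(42*(-5) + 3742) = ((5 + 16 - 1024) + 2516)*(-210 + 3742) = (-1003 + 2516)*3532 = 1513*3532 = 5343916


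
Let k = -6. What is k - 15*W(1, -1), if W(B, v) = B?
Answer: -21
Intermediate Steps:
k - 15*W(1, -1) = -6 - 15*1 = -6 - 15 = -21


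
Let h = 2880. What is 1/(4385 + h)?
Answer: 1/7265 ≈ 0.00013765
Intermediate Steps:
1/(4385 + h) = 1/(4385 + 2880) = 1/7265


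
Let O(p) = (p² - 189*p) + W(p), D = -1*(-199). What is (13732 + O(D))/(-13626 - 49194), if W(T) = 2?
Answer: -3931/15705 ≈ -0.25030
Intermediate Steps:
D = 199
O(p) = 2 + p² - 189*p (O(p) = (p² - 189*p) + 2 = 2 + p² - 189*p)
(13732 + O(D))/(-13626 - 49194) = (13732 + (2 + 199² - 189*199))/(-13626 - 49194) = (13732 + (2 + 39601 - 37611))/(-62820) = (13732 + 1992)*(-1/62820) = 15724*(-1/62820) = -3931/15705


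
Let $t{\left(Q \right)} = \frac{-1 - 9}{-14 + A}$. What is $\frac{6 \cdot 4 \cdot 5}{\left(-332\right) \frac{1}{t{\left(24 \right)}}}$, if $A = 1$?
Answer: $- \frac{300}{1079} \approx -0.27804$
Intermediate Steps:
$t{\left(Q \right)} = \frac{10}{13}$ ($t{\left(Q \right)} = \frac{-1 - 9}{-14 + 1} = - \frac{10}{-13} = \left(-10\right) \left(- \frac{1}{13}\right) = \frac{10}{13}$)
$\frac{6 \cdot 4 \cdot 5}{\left(-332\right) \frac{1}{t{\left(24 \right)}}} = \frac{6 \cdot 4 \cdot 5}{\left(-332\right) \frac{1}{\frac{10}{13}}} = \frac{24 \cdot 5}{\left(-332\right) \frac{13}{10}} = \frac{120}{- \frac{2158}{5}} = 120 \left(- \frac{5}{2158}\right) = - \frac{300}{1079}$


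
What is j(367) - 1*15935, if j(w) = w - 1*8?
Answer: -15576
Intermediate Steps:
j(w) = -8 + w (j(w) = w - 8 = -8 + w)
j(367) - 1*15935 = (-8 + 367) - 1*15935 = 359 - 15935 = -15576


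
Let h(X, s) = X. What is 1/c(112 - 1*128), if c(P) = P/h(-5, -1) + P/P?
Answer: 5/21 ≈ 0.23810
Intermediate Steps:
c(P) = 1 - P/5 (c(P) = P/(-5) + P/P = P*(-1/5) + 1 = -P/5 + 1 = 1 - P/5)
1/c(112 - 1*128) = 1/(1 - (112 - 1*128)/5) = 1/(1 - (112 - 128)/5) = 1/(1 - 1/5*(-16)) = 1/(1 + 16/5) = 1/(21/5) = 5/21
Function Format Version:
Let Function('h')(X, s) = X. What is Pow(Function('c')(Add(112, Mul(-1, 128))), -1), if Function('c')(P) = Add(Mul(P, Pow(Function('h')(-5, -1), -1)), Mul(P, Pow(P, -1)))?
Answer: Rational(5, 21) ≈ 0.23810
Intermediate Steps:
Function('c')(P) = Add(1, Mul(Rational(-1, 5), P)) (Function('c')(P) = Add(Mul(P, Pow(-5, -1)), Mul(P, Pow(P, -1))) = Add(Mul(P, Rational(-1, 5)), 1) = Add(Mul(Rational(-1, 5), P), 1) = Add(1, Mul(Rational(-1, 5), P)))
Pow(Function('c')(Add(112, Mul(-1, 128))), -1) = Pow(Add(1, Mul(Rational(-1, 5), Add(112, Mul(-1, 128)))), -1) = Pow(Add(1, Mul(Rational(-1, 5), Add(112, -128))), -1) = Pow(Add(1, Mul(Rational(-1, 5), -16)), -1) = Pow(Add(1, Rational(16, 5)), -1) = Pow(Rational(21, 5), -1) = Rational(5, 21)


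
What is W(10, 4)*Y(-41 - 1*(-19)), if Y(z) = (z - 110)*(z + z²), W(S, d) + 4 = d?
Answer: 0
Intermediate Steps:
W(S, d) = -4 + d
Y(z) = (-110 + z)*(z + z²)
W(10, 4)*Y(-41 - 1*(-19)) = (-4 + 4)*((-41 - 1*(-19))*(-110 + (-41 - 1*(-19))² - 109*(-41 - 1*(-19)))) = 0*((-41 + 19)*(-110 + (-41 + 19)² - 109*(-41 + 19))) = 0*(-22*(-110 + (-22)² - 109*(-22))) = 0*(-22*(-110 + 484 + 2398)) = 0*(-22*2772) = 0*(-60984) = 0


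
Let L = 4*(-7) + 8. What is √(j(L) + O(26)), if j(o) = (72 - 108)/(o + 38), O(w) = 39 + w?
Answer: 3*√7 ≈ 7.9373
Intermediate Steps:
L = -20 (L = -28 + 8 = -20)
j(o) = -36/(38 + o)
√(j(L) + O(26)) = √(-36/(38 - 20) + (39 + 26)) = √(-36/18 + 65) = √(-36*1/18 + 65) = √(-2 + 65) = √63 = 3*√7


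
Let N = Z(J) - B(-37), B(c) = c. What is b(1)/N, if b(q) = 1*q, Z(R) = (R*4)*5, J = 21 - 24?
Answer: -1/23 ≈ -0.043478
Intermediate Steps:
J = -3
Z(R) = 20*R (Z(R) = (4*R)*5 = 20*R)
b(q) = q
N = -23 (N = 20*(-3) - 1*(-37) = -60 + 37 = -23)
b(1)/N = 1/(-23) = 1*(-1/23) = -1/23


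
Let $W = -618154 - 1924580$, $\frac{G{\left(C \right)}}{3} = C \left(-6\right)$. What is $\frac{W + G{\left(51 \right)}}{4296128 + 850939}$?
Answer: $- \frac{847884}{1715689} \approx -0.49419$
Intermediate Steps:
$G{\left(C \right)} = - 18 C$ ($G{\left(C \right)} = 3 C \left(-6\right) = 3 \left(- 6 C\right) = - 18 C$)
$W = -2542734$ ($W = -618154 - 1924580 = -2542734$)
$\frac{W + G{\left(51 \right)}}{4296128 + 850939} = \frac{-2542734 - 918}{4296128 + 850939} = \frac{-2542734 - 918}{5147067} = \left(-2543652\right) \frac{1}{5147067} = - \frac{847884}{1715689}$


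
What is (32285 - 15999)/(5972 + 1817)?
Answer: 16286/7789 ≈ 2.0909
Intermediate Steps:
(32285 - 15999)/(5972 + 1817) = 16286/7789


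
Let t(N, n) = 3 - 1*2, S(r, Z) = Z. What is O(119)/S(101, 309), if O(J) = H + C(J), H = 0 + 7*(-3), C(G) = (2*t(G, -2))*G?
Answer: 217/309 ≈ 0.70227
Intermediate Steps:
t(N, n) = 1 (t(N, n) = 3 - 2 = 1)
C(G) = 2*G (C(G) = (2*1)*G = 2*G)
H = -21 (H = 0 - 21 = -21)
O(J) = -21 + 2*J
O(119)/S(101, 309) = (-21 + 2*119)/309 = (-21 + 238)*(1/309) = 217*(1/309) = 217/309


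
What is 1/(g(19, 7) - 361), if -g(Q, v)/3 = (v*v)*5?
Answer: -1/1096 ≈ -0.00091241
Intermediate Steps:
g(Q, v) = -15*v² (g(Q, v) = -3*v*v*5 = -3*v²*5 = -15*v²)
1/(g(19, 7) - 361) = 1/(-15*7² - 361) = 1/(-15*49 - 361) = 1/(-735 - 361) = 1/(-1096) = -1/1096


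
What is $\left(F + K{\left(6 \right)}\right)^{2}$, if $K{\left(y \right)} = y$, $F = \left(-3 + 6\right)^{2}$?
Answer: $225$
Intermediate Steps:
$F = 9$ ($F = 3^{2} = 9$)
$\left(F + K{\left(6 \right)}\right)^{2} = \left(9 + 6\right)^{2} = 15^{2} = 225$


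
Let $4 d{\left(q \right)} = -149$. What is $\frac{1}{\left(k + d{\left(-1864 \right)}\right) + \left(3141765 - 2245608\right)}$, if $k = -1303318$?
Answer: $- \frac{4}{1628793} \approx -2.4558 \cdot 10^{-6}$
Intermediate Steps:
$d{\left(q \right)} = - \frac{149}{4}$ ($d{\left(q \right)} = \frac{1}{4} \left(-149\right) = - \frac{149}{4}$)
$\frac{1}{\left(k + d{\left(-1864 \right)}\right) + \left(3141765 - 2245608\right)} = \frac{1}{\left(-1303318 - \frac{149}{4}\right) + \left(3141765 - 2245608\right)} = \frac{1}{- \frac{5213421}{4} + 896157} = \frac{1}{- \frac{1628793}{4}} = - \frac{4}{1628793}$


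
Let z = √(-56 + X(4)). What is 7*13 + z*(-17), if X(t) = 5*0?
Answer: 91 - 34*I*√14 ≈ 91.0 - 127.22*I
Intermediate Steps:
X(t) = 0
z = 2*I*√14 (z = √(-56 + 0) = √(-56) = 2*I*√14 ≈ 7.4833*I)
7*13 + z*(-17) = 7*13 + (2*I*√14)*(-17) = 91 - 34*I*√14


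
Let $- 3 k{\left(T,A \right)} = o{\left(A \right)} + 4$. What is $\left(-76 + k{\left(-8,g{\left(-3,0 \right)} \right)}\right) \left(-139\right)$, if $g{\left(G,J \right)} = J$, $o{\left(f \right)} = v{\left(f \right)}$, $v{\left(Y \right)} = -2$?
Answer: $\frac{31970}{3} \approx 10657.0$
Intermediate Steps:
$o{\left(f \right)} = -2$
$k{\left(T,A \right)} = - \frac{2}{3}$ ($k{\left(T,A \right)} = - \frac{-2 + 4}{3} = \left(- \frac{1}{3}\right) 2 = - \frac{2}{3}$)
$\left(-76 + k{\left(-8,g{\left(-3,0 \right)} \right)}\right) \left(-139\right) = \left(-76 - \frac{2}{3}\right) \left(-139\right) = \left(- \frac{230}{3}\right) \left(-139\right) = \frac{31970}{3}$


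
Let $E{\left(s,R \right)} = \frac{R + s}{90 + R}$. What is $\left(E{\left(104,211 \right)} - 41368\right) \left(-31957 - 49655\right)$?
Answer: $\frac{145169711748}{43} \approx 3.376 \cdot 10^{9}$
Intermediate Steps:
$E{\left(s,R \right)} = \frac{R + s}{90 + R}$
$\left(E{\left(104,211 \right)} - 41368\right) \left(-31957 - 49655\right) = \left(\frac{211 + 104}{90 + 211} - 41368\right) \left(-31957 - 49655\right) = \left(\frac{1}{301} \cdot 315 - 41368\right) \left(-81612\right) = \left(\frac{45}{43} - 41368\right) \left(-81612\right) = \left(- \frac{1778779}{43}\right) \left(-81612\right) = \frac{145169711748}{43}$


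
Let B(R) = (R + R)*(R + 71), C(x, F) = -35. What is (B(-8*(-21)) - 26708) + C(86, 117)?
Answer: 53561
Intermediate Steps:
B(R) = 2*R*(71 + R) (B(R) = (2*R)*(71 + R) = 2*R*(71 + R))
(B(-8*(-21)) - 26708) + C(86, 117) = (2*(-8*(-21))*(71 - 8*(-21)) - 26708) - 35 = (2*168*(71 + 168) - 26708) - 35 = (2*168*239 - 26708) - 35 = (80304 - 26708) - 35 = 53596 - 35 = 53561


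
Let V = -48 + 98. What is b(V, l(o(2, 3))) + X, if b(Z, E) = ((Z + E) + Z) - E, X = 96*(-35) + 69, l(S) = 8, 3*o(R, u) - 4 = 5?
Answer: -3191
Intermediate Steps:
o(R, u) = 3 (o(R, u) = 4/3 + (⅓)*5 = 4/3 + 5/3 = 3)
V = 50
X = -3291 (X = -3360 + 69 = -3291)
b(Z, E) = 2*Z (b(Z, E) = ((E + Z) + Z) - E = (E + 2*Z) - E = 2*Z)
b(V, l(o(2, 3))) + X = 2*50 - 3291 = 100 - 3291 = -3191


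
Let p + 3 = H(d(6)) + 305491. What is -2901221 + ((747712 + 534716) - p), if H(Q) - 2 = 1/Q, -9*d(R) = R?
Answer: -3848563/2 ≈ -1.9243e+6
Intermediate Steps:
d(R) = -R/9
H(Q) = 2 + 1/Q
p = 610977/2 (p = -3 + ((2 + 1/(-⅑*6)) + 305491) = -3 + ((2 + 1/(-⅔)) + 305491) = -3 + ((2 - 3/2) + 305491) = -3 + (½ + 305491) = -3 + 610983/2 = 610977/2 ≈ 3.0549e+5)
-2901221 + ((747712 + 534716) - p) = -2901221 + ((747712 + 534716) - 1*610977/2) = -2901221 + (1282428 - 610977/2) = -2901221 + 1953879/2 = -3848563/2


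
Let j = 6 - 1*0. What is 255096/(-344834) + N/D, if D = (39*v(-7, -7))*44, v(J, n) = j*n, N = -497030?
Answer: 5464555861/887602716 ≈ 6.1565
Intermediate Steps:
j = 6 (j = 6 + 0 = 6)
v(J, n) = 6*n
D = -72072 (D = (39*(6*(-7)))*44 = (39*(-42))*44 = -1638*44 = -72072)
255096/(-344834) + N/D = 255096/(-344834) - 497030/(-72072) = 255096*(-1/344834) - 497030*(-1/72072) = -127548/172417 + 248515/36036 = 5464555861/887602716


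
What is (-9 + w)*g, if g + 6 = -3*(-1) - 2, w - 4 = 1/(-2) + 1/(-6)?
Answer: 85/3 ≈ 28.333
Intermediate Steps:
w = 10/3 (w = 4 + (1/(-2) + 1/(-6)) = 4 + (1*(-1/2) + 1*(-1/6)) = 4 + (-1/2 - 1/6) = 4 - 2/3 = 10/3 ≈ 3.3333)
g = -5 (g = -6 + (-3*(-1) - 2) = -6 + (3 - 2) = -6 + 1 = -5)
(-9 + w)*g = (-9 + 10/3)*(-5) = -17/3*(-5) = 85/3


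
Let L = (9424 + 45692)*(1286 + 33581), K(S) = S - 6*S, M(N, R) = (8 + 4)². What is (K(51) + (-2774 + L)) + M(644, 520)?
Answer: 1921726687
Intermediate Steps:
M(N, R) = 144 (M(N, R) = 12² = 144)
K(S) = -5*S
L = 1921729572 (L = 55116*34867 = 1921729572)
(K(51) + (-2774 + L)) + M(644, 520) = (-5*51 + (-2774 + 1921729572)) + 144 = (-255 + 1921726798) + 144 = 1921726543 + 144 = 1921726687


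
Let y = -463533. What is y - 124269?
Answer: -587802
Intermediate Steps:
y - 124269 = -463533 - 124269 = -587802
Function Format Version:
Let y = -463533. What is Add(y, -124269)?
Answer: -587802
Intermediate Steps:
Add(y, -124269) = Add(-463533, -124269) = -587802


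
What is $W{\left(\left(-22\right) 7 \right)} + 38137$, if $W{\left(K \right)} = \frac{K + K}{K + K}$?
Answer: $38138$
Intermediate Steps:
$W{\left(K \right)} = 1$ ($W{\left(K \right)} = \frac{2 K}{2 K} = 2 K \frac{1}{2 K} = 1$)
$W{\left(\left(-22\right) 7 \right)} + 38137 = 1 + 38137 = 38138$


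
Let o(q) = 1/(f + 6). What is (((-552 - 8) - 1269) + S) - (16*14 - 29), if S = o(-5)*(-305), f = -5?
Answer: -2329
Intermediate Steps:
o(q) = 1 (o(q) = 1/(-5 + 6) = 1/1 = 1)
S = -305 (S = 1*(-305) = -305)
(((-552 - 8) - 1269) + S) - (16*14 - 29) = (((-552 - 8) - 1269) - 305) - (16*14 - 29) = ((-560 - 1269) - 305) - (224 - 29) = (-1829 - 305) - 1*195 = -2134 - 195 = -2329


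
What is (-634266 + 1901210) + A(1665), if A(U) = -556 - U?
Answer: 1264723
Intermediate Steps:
(-634266 + 1901210) + A(1665) = (-634266 + 1901210) + (-556 - 1*1665) = 1266944 + (-556 - 1665) = 1266944 - 2221 = 1264723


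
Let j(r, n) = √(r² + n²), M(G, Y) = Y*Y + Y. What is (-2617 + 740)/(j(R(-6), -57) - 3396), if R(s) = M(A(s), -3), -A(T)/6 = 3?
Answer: 2124764/3843177 + 1877*√365/3843177 ≈ 0.56220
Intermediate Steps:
A(T) = -18 (A(T) = -6*3 = -18)
M(G, Y) = Y + Y² (M(G, Y) = Y² + Y = Y + Y²)
R(s) = 6 (R(s) = -3*(1 - 3) = -3*(-2) = 6)
j(r, n) = √(n² + r²)
(-2617 + 740)/(j(R(-6), -57) - 3396) = (-2617 + 740)/(√((-57)² + 6²) - 3396) = -1877/(√(3249 + 36) - 3396) = -1877/(√3285 - 3396) = -1877/(3*√365 - 3396) = -1877/(-3396 + 3*√365)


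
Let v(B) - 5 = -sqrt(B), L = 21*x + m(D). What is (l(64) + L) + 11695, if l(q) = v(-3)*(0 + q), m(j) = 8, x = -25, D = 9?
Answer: 11498 - 64*I*sqrt(3) ≈ 11498.0 - 110.85*I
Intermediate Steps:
L = -517 (L = 21*(-25) + 8 = -525 + 8 = -517)
v(B) = 5 - sqrt(B)
l(q) = q*(5 - I*sqrt(3)) (l(q) = (5 - sqrt(-3))*(0 + q) = (5 - I*sqrt(3))*q = q*(5 - I*sqrt(3)))
(l(64) + L) + 11695 = (64*(5 - I*sqrt(3)) - 517) + 11695 = ((320 - 64*I*sqrt(3)) - 517) + 11695 = (-197 - 64*I*sqrt(3)) + 11695 = 11498 - 64*I*sqrt(3)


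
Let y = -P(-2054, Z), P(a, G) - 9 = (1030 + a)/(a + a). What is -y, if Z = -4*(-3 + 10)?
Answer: 9499/1027 ≈ 9.2493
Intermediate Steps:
Z = -28 (Z = -4*7 = -28)
P(a, G) = 9 + (1030 + a)/(2*a) (P(a, G) = 9 + (1030 + a)/(a + a) = 9 + (1030 + a)/((2*a)) = 9 + (1030 + a)*(1/(2*a)) = 9 + (1030 + a)/(2*a))
y = -9499/1027 (y = -(19/2 + 515/(-2054)) = -(19/2 + 515*(-1/2054)) = -(19/2 - 515/2054) = -1*9499/1027 = -9499/1027 ≈ -9.2493)
-y = -1*(-9499/1027) = 9499/1027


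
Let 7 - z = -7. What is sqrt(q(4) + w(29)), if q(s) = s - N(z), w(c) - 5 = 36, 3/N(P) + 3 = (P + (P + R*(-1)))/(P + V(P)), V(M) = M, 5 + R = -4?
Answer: sqrt(103353)/47 ≈ 6.8401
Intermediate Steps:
R = -9 (R = -5 - 4 = -9)
z = 14 (z = 7 - 1*(-7) = 7 + 7 = 14)
N(P) = 3/(-3 + (9 + 2*P)/(2*P)) (N(P) = 3/(-3 + (P + (P - 9*(-1)))/(P + P)) = 3/(-3 + (P + (P + 9))/((2*P))) = 3/(-3 + (P + (9 + P))*(1/(2*P))) = 3/(-3 + (9 + 2*P)*(1/(2*P))) = 3/(-3 + (9 + 2*P)/(2*P)))
w(c) = 41 (w(c) = 5 + 36 = 41)
q(s) = 84/47 + s (q(s) = s - (-6)*14/(-9 + 4*14) = s - (-6)*14/(-9 + 56) = s - (-6)*14/47 = s - 1*(-84/47) = s + 84/47 = 84/47 + s)
sqrt(q(4) + w(29)) = sqrt((84/47 + 4) + 41) = sqrt(272/47 + 41) = sqrt(2199/47) = sqrt(103353)/47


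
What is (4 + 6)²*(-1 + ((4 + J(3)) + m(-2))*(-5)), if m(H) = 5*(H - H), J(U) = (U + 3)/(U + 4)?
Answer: -17700/7 ≈ -2528.6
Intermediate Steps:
J(U) = (3 + U)/(4 + U)
m(H) = 0 (m(H) = 5*0 = 0)
(4 + 6)²*(-1 + ((4 + J(3)) + m(-2))*(-5)) = (4 + 6)²*(-1 + ((4 + (3 + 3)/(4 + 3)) + 0)*(-5)) = 10²*(-1 + ((4 + 6/7) + 0)*(-5)) = 100*(-1 + ((4 + (⅐)*6) + 0)*(-5)) = 100*(-1 + ((4 + 6/7) + 0)*(-5)) = 100*(-1 + (34/7 + 0)*(-5)) = 100*(-1 + (34/7)*(-5)) = 100*(-1 - 170/7) = 100*(-177/7) = -17700/7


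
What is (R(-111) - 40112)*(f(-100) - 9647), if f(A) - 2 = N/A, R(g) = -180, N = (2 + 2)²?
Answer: 9715569668/25 ≈ 3.8862e+8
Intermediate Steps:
N = 16 (N = 4² = 16)
f(A) = 2 + 16/A
(R(-111) - 40112)*(f(-100) - 9647) = (-180 - 40112)*((2 + 16/(-100)) - 9647) = -40292*((2 + 16*(-1/100)) - 9647) = -40292*((2 - 4/25) - 9647) = -40292*(46/25 - 9647) = -40292*(-241129/25) = 9715569668/25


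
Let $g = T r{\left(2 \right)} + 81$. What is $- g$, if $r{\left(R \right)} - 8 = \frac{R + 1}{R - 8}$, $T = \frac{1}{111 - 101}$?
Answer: $- \frac{327}{4} \approx -81.75$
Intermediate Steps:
$T = \frac{1}{10} \approx 0.1$
$r{\left(R \right)} = 8 + \frac{1 + R}{-8 + R}$ ($r{\left(R \right)} = 8 + \frac{R + 1}{R - 8} = 8 + \frac{1 + R}{-8 + R}$)
$g = \frac{327}{4}$ ($g = \frac{9 \frac{1}{-8 + 2} \left(-7 + 2\right)}{10} + 81 = \frac{9 \frac{1}{-6} \left(-5\right)}{10} + 81 = \frac{9 \left(- \frac{1}{6}\right) \left(-5\right)}{10} + 81 = \frac{1}{10} \cdot \frac{15}{2} + 81 = \frac{3}{4} + 81 = \frac{327}{4} \approx 81.75$)
$- g = \left(-1\right) \frac{327}{4} = - \frac{327}{4}$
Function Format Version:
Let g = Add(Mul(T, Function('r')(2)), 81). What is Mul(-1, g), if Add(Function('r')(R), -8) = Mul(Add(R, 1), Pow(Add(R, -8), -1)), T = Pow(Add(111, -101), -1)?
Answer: Rational(-327, 4) ≈ -81.750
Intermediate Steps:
T = Rational(1, 10) (T = Pow(10, -1) = Rational(1, 10) ≈ 0.10000)
Function('r')(R) = Add(8, Mul(Pow(Add(-8, R), -1), Add(1, R))) (Function('r')(R) = Add(8, Mul(Add(R, 1), Pow(Add(R, -8), -1))) = Add(8, Mul(Add(1, R), Pow(Add(-8, R), -1))) = Add(8, Mul(Pow(Add(-8, R), -1), Add(1, R))))
g = Rational(327, 4) (g = Add(Mul(Rational(1, 10), Mul(9, Pow(Add(-8, 2), -1), Add(-7, 2))), 81) = Add(Mul(Rational(1, 10), Mul(9, Pow(-6, -1), -5)), 81) = Add(Mul(Rational(1, 10), Mul(9, Rational(-1, 6), -5)), 81) = Add(Mul(Rational(1, 10), Rational(15, 2)), 81) = Add(Rational(3, 4), 81) = Rational(327, 4) ≈ 81.750)
Mul(-1, g) = Mul(-1, Rational(327, 4)) = Rational(-327, 4)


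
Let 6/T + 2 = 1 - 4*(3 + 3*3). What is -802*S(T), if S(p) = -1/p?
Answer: -19649/3 ≈ -6549.7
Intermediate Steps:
T = -6/49 (T = 6/(-2 + (1 - 4*(3 + 3*3))) = 6/(-2 + (1 - 4*(3 + 9))) = 6/(-2 + (1 - 4*12)) = 6/(-2 + (1 - 48)) = 6/(-2 - 47) = 6/(-49) = 6*(-1/49) = -6/49 ≈ -0.12245)
-802*S(T) = -(-802)/(-6/49) = -(-802)*(-49)/6 = -802*49/6 = -19649/3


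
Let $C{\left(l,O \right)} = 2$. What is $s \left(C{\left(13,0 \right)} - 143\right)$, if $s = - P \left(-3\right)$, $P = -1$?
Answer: $423$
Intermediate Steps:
$s = -3$ ($s = \left(-1\right) \left(-1\right) \left(-3\right) = 1 \left(-3\right) = -3$)
$s \left(C{\left(13,0 \right)} - 143\right) = - 3 \left(2 - 143\right) = \left(-3\right) \left(-141\right) = 423$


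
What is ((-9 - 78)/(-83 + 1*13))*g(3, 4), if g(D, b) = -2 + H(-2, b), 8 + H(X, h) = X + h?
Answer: -348/35 ≈ -9.9429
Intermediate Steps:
H(X, h) = -8 + X + h (H(X, h) = -8 + (X + h) = -8 + X + h)
g(D, b) = -12 + b (g(D, b) = -2 + (-8 - 2 + b) = -2 + (-10 + b) = -12 + b)
((-9 - 78)/(-83 + 1*13))*g(3, 4) = ((-9 - 78)/(-83 + 1*13))*(-12 + 4) = -87/(-83 + 13)*(-8) = -87/(-70)*(-8) = -87*(-1/70)*(-8) = (87/70)*(-8) = -348/35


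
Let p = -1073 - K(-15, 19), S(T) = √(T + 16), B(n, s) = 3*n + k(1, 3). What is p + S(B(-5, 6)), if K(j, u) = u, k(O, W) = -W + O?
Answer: -1092 + I ≈ -1092.0 + 1.0*I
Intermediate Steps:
k(O, W) = O - W
B(n, s) = -2 + 3*n (B(n, s) = 3*n + (1 - 1*3) = 3*n + (1 - 3) = 3*n - 2 = -2 + 3*n)
S(T) = √(16 + T)
p = -1092 (p = -1073 - 1*19 = -1073 - 19 = -1092)
p + S(B(-5, 6)) = -1092 + √(16 + (-2 + 3*(-5))) = -1092 + √(16 + (-2 - 15)) = -1092 + √(16 - 17) = -1092 + √(-1) = -1092 + I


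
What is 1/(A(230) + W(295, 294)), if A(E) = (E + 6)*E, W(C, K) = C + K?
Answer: 1/54869 ≈ 1.8225e-5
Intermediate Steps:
A(E) = E*(6 + E) (A(E) = (6 + E)*E = E*(6 + E))
1/(A(230) + W(295, 294)) = 1/(230*(6 + 230) + (295 + 294)) = 1/(230*236 + 589) = 1/(54280 + 589) = 1/54869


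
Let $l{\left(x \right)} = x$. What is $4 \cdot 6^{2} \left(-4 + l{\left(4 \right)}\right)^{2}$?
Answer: $0$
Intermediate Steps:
$4 \cdot 6^{2} \left(-4 + l{\left(4 \right)}\right)^{2} = 4 \cdot 6^{2} \left(-4 + 4\right)^{2} = 4 \cdot 36 \cdot 0^{2} = 144 \cdot 0 = 0$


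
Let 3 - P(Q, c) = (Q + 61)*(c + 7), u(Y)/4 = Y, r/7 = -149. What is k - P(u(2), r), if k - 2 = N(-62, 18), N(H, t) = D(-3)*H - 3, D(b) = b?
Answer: -71302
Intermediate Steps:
r = -1043 (r = 7*(-149) = -1043)
u(Y) = 4*Y
P(Q, c) = 3 - (7 + c)*(61 + Q) (P(Q, c) = 3 - (Q + 61)*(c + 7) = 3 - (61 + Q)*(7 + c) = 3 - (7 + c)*(61 + Q))
N(H, t) = -3 - 3*H (N(H, t) = -3*H - 3 = -3 - 3*H)
k = 185 (k = 2 + (-3 - 3*(-62)) = 2 + (-3 + 186) = 2 + 183 = 185)
k - P(u(2), r) = 185 - (-424 - 61*(-1043) - 28*2 - 1*4*2*(-1043)) = 185 - (-424 + 63623 - 7*8 - 1*8*(-1043)) = 185 - (-424 + 63623 - 56 + 8344) = 185 - 1*71487 = 185 - 71487 = -71302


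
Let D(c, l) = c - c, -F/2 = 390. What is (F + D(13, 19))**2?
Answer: 608400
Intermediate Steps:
F = -780 (F = -2*390 = -780)
D(c, l) = 0
(F + D(13, 19))**2 = (-780 + 0)**2 = (-780)**2 = 608400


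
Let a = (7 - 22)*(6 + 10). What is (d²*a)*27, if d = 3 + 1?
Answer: -103680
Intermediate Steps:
d = 4
a = -240 (a = -15*16 = -240)
(d²*a)*27 = (4²*(-240))*27 = (16*(-240))*27 = -3840*27 = -103680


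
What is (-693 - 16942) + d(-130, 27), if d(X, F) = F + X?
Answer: -17738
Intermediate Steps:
(-693 - 16942) + d(-130, 27) = (-693 - 16942) + (27 - 130) = -17635 - 103 = -17738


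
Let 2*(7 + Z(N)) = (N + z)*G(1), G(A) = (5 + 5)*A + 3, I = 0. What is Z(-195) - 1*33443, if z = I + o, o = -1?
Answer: -34724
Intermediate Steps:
G(A) = 3 + 10*A (G(A) = 10*A + 3 = 3 + 10*A)
z = -1 (z = 0 - 1 = -1)
Z(N) = -27/2 + 13*N/2 (Z(N) = -7 + ((N - 1)*(3 + 10*1))/2 = -7 + ((-1 + N)*(3 + 10))/2 = -7 + ((-1 + N)*13)/2 = -7 + (-13 + 13*N)/2 = -7 + (-13/2 + 13*N/2) = -27/2 + 13*N/2)
Z(-195) - 1*33443 = (-27/2 + (13/2)*(-195)) - 1*33443 = (-27/2 - 2535/2) - 33443 = -1281 - 33443 = -34724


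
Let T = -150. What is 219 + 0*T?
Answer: 219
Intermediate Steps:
219 + 0*T = 219 + 0*(-150) = 219 + 0 = 219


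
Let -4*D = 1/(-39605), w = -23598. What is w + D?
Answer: -3738395159/158420 ≈ -23598.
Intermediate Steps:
D = 1/158420 (D = -¼/(-39605) = -¼*(-1/39605) = 1/158420 ≈ 6.3123e-6)
w + D = -23598 + 1/158420 = -3738395159/158420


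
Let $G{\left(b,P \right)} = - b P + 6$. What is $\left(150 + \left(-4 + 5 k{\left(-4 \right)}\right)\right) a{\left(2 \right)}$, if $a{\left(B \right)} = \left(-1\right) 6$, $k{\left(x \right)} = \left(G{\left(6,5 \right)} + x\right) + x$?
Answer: $84$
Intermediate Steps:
$G{\left(b,P \right)} = 6 - P b$ ($G{\left(b,P \right)} = - P b + 6 = 6 - P b$)
$k{\left(x \right)} = -24 + 2 x$ ($k{\left(x \right)} = \left(\left(6 - 5 \cdot 6\right) + x\right) + x = \left(\left(6 - 30\right) + x\right) + x = \left(-24 + x\right) + x = -24 + 2 x$)
$a{\left(B \right)} = -6$
$\left(150 + \left(-4 + 5 k{\left(-4 \right)}\right)\right) a{\left(2 \right)} = \left(150 + \left(-4 + 5 \left(-24 + 2 \left(-4\right)\right)\right)\right) \left(-6\right) = \left(150 + \left(-4 + 5 \left(-24 - 8\right)\right)\right) \left(-6\right) = \left(150 + \left(-4 + 5 \left(-32\right)\right)\right) \left(-6\right) = \left(150 - 164\right) \left(-6\right) = \left(-14\right) \left(-6\right) = 84$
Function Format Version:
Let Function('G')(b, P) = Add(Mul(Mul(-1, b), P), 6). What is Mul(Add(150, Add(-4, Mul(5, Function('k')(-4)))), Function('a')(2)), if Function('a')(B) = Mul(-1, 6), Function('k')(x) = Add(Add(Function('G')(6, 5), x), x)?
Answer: 84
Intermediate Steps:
Function('G')(b, P) = Add(6, Mul(-1, P, b)) (Function('G')(b, P) = Add(Mul(-1, P, b), 6) = Add(6, Mul(-1, P, b)))
Function('k')(x) = Add(-24, Mul(2, x)) (Function('k')(x) = Add(Add(Add(6, Mul(-1, 5, 6)), x), x) = Add(Add(Add(6, -30), x), x) = Add(Add(-24, x), x) = Add(-24, Mul(2, x)))
Function('a')(B) = -6
Mul(Add(150, Add(-4, Mul(5, Function('k')(-4)))), Function('a')(2)) = Mul(Add(150, Add(-4, Mul(5, Add(-24, Mul(2, -4))))), -6) = Mul(Add(150, Add(-4, Mul(5, Add(-24, -8)))), -6) = Mul(Add(150, Add(-4, Mul(5, -32))), -6) = Mul(Add(150, Add(-4, -160)), -6) = Mul(Add(150, -164), -6) = Mul(-14, -6) = 84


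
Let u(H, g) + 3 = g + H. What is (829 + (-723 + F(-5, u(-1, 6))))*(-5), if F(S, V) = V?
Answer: -540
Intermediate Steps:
u(H, g) = -3 + H + g (u(H, g) = -3 + (g + H) = -3 + (H + g) = -3 + H + g)
(829 + (-723 + F(-5, u(-1, 6))))*(-5) = (829 + (-723 + (-3 - 1 + 6)))*(-5) = (829 + (-723 + 2))*(-5) = (829 - 721)*(-5) = 108*(-5) = -540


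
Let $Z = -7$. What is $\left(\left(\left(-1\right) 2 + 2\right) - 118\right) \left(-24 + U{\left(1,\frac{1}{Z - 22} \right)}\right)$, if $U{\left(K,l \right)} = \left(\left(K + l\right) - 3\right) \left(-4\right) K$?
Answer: $\frac{54280}{29} \approx 1871.7$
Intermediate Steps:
$U{\left(K,l \right)} = K \left(12 - 4 K - 4 l\right)$ ($U{\left(K,l \right)} = \left(-3 + K + l\right) \left(-4\right) K = \left(12 - 4 K - 4 l\right) K = K \left(12 - 4 K - 4 l\right)$)
$\left(\left(\left(-1\right) 2 + 2\right) - 118\right) \left(-24 + U{\left(1,\frac{1}{Z - 22} \right)}\right) = \left(\left(\left(-1\right) 2 + 2\right) - 118\right) \left(-24 + 4 \cdot 1 \left(3 - 1 - \frac{1}{-7 - 22}\right)\right) = \left(\left(-2 + 2\right) - 118\right) \left(-24 + 4 \cdot 1 \left(3 - 1 - \frac{1}{-29}\right)\right) = \left(0 - 118\right) \left(-24 + 4 \cdot 1 \left(3 - 1 - - \frac{1}{29}\right)\right) = - 118 \left(-24 + 4 \cdot 1 \left(3 - 1 + \frac{1}{29}\right)\right) = - 118 \left(-24 + 4 \cdot 1 \cdot \frac{59}{29}\right) = - 118 \left(-24 + \frac{236}{29}\right) = \left(-118\right) \left(- \frac{460}{29}\right) = \frac{54280}{29}$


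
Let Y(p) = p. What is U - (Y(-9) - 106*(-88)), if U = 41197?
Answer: 31878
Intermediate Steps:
U - (Y(-9) - 106*(-88)) = 41197 - (-9 - 106*(-88)) = 41197 - (-9 + 9328) = 41197 - 1*9319 = 41197 - 9319 = 31878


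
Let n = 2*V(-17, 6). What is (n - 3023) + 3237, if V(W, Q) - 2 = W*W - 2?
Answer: 792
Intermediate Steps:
V(W, Q) = W² (V(W, Q) = 2 + (W*W - 2) = 2 + (W² - 2) = 2 + (-2 + W²) = W²)
n = 578 (n = 2*(-17)² = 2*289 = 578)
(n - 3023) + 3237 = (578 - 3023) + 3237 = -2445 + 3237 = 792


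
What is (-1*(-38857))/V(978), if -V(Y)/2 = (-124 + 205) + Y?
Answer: -38857/2118 ≈ -18.346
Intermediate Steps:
V(Y) = -162 - 2*Y (V(Y) = -2*((-124 + 205) + Y) = -2*(81 + Y) = -162 - 2*Y)
(-1*(-38857))/V(978) = (-1*(-38857))/(-162 - 2*978) = 38857/(-162 - 1956) = 38857/(-2118) = 38857*(-1/2118) = -38857/2118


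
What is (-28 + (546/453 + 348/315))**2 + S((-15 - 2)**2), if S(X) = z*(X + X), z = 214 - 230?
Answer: -2158867024604/251381025 ≈ -8588.0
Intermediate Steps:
z = -16
S(X) = -32*X (S(X) = -16*(X + X) = -32*X)
(-28 + (546/453 + 348/315))**2 + S((-15 - 2)**2) = (-28 + (546/453 + 348/315))**2 - 32*(-15 - 2)**2 = (-28 + (546*(1/453) + 348*(1/315)))**2 - 32*(-17)**2 = (-28 + (182/151 + 116/105))**2 - 32*289 = (-28 + 36626/15855)**2 - 9248 = (-407314/15855)**2 - 9248 = 165904694596/251381025 - 9248 = -2158867024604/251381025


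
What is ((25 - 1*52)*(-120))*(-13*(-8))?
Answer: 336960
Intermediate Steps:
((25 - 1*52)*(-120))*(-13*(-8)) = ((25 - 52)*(-120))*104 = -27*(-120)*104 = 3240*104 = 336960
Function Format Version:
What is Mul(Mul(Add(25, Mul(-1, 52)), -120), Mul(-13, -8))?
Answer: 336960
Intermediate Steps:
Mul(Mul(Add(25, Mul(-1, 52)), -120), Mul(-13, -8)) = Mul(Mul(Add(25, -52), -120), 104) = Mul(Mul(-27, -120), 104) = Mul(3240, 104) = 336960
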